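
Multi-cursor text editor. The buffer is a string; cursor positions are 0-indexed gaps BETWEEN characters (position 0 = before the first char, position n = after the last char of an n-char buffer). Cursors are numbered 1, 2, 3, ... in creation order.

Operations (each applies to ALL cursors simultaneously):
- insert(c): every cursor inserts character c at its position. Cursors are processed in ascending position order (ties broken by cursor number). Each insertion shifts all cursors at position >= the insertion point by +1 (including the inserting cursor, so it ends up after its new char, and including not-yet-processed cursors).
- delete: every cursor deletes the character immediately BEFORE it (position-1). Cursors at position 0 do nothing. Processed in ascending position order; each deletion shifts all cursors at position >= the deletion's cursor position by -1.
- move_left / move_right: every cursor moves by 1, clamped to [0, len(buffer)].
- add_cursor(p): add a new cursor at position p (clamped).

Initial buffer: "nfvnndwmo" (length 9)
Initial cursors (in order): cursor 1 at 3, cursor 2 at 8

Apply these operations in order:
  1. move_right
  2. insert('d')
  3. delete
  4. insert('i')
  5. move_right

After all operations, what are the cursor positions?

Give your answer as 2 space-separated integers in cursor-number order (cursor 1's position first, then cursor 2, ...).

Answer: 6 11

Derivation:
After op 1 (move_right): buffer="nfvnndwmo" (len 9), cursors c1@4 c2@9, authorship .........
After op 2 (insert('d')): buffer="nfvndndwmod" (len 11), cursors c1@5 c2@11, authorship ....1.....2
After op 3 (delete): buffer="nfvnndwmo" (len 9), cursors c1@4 c2@9, authorship .........
After op 4 (insert('i')): buffer="nfvnindwmoi" (len 11), cursors c1@5 c2@11, authorship ....1.....2
After op 5 (move_right): buffer="nfvnindwmoi" (len 11), cursors c1@6 c2@11, authorship ....1.....2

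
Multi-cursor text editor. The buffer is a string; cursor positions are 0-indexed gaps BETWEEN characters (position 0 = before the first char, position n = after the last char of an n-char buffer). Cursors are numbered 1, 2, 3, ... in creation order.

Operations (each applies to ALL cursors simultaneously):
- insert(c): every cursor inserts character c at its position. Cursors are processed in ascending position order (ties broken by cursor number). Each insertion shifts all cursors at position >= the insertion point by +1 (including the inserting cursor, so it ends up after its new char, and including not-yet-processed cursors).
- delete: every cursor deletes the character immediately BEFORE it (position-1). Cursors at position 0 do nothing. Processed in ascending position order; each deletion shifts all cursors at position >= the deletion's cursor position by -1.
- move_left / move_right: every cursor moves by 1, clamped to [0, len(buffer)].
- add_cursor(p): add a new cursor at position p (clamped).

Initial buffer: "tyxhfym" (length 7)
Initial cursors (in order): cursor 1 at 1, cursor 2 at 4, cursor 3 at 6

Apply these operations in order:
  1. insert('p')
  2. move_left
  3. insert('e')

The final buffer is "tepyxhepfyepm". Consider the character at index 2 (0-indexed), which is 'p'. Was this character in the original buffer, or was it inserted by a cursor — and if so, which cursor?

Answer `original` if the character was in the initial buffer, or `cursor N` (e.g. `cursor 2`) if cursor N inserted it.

After op 1 (insert('p')): buffer="tpyxhpfypm" (len 10), cursors c1@2 c2@6 c3@9, authorship .1...2..3.
After op 2 (move_left): buffer="tpyxhpfypm" (len 10), cursors c1@1 c2@5 c3@8, authorship .1...2..3.
After op 3 (insert('e')): buffer="tepyxhepfyepm" (len 13), cursors c1@2 c2@7 c3@11, authorship .11...22..33.
Authorship (.=original, N=cursor N): . 1 1 . . . 2 2 . . 3 3 .
Index 2: author = 1

Answer: cursor 1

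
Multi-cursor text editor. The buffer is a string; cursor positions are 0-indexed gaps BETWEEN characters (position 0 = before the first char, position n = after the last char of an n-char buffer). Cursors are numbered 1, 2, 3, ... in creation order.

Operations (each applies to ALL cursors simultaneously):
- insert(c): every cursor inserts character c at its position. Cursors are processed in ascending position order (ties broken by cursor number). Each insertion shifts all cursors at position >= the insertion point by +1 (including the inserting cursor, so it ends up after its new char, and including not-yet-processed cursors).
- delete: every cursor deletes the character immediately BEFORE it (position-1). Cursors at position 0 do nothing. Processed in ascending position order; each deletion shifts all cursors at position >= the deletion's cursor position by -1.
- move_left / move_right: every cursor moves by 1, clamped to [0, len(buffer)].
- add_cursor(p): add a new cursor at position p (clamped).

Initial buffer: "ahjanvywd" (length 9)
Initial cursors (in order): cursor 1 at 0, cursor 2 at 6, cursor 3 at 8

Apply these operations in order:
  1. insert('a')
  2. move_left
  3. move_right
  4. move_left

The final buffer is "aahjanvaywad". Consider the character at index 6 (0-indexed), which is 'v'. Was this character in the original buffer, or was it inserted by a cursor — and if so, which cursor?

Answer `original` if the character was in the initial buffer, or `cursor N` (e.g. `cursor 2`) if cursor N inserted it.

After op 1 (insert('a')): buffer="aahjanvaywad" (len 12), cursors c1@1 c2@8 c3@11, authorship 1......2..3.
After op 2 (move_left): buffer="aahjanvaywad" (len 12), cursors c1@0 c2@7 c3@10, authorship 1......2..3.
After op 3 (move_right): buffer="aahjanvaywad" (len 12), cursors c1@1 c2@8 c3@11, authorship 1......2..3.
After op 4 (move_left): buffer="aahjanvaywad" (len 12), cursors c1@0 c2@7 c3@10, authorship 1......2..3.
Authorship (.=original, N=cursor N): 1 . . . . . . 2 . . 3 .
Index 6: author = original

Answer: original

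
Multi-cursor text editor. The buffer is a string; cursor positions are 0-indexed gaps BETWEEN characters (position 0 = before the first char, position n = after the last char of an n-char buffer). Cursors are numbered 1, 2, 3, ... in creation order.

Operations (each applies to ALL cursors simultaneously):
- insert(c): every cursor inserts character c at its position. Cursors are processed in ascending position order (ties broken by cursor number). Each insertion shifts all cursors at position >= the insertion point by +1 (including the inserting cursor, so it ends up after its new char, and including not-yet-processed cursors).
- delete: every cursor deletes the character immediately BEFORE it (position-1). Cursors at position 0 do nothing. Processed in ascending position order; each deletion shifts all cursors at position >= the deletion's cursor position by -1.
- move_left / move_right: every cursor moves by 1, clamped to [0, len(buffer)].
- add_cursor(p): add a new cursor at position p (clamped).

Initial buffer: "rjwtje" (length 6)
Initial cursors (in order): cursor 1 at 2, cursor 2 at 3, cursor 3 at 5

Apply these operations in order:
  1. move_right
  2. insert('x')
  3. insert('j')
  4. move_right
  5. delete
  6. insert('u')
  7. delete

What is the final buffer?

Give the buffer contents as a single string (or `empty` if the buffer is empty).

Answer: rjwxjxjex

Derivation:
After op 1 (move_right): buffer="rjwtje" (len 6), cursors c1@3 c2@4 c3@6, authorship ......
After op 2 (insert('x')): buffer="rjwxtxjex" (len 9), cursors c1@4 c2@6 c3@9, authorship ...1.2..3
After op 3 (insert('j')): buffer="rjwxjtxjjexj" (len 12), cursors c1@5 c2@8 c3@12, authorship ...11.22..33
After op 4 (move_right): buffer="rjwxjtxjjexj" (len 12), cursors c1@6 c2@9 c3@12, authorship ...11.22..33
After op 5 (delete): buffer="rjwxjxjex" (len 9), cursors c1@5 c2@7 c3@9, authorship ...1122.3
After op 6 (insert('u')): buffer="rjwxjuxjuexu" (len 12), cursors c1@6 c2@9 c3@12, authorship ...111222.33
After op 7 (delete): buffer="rjwxjxjex" (len 9), cursors c1@5 c2@7 c3@9, authorship ...1122.3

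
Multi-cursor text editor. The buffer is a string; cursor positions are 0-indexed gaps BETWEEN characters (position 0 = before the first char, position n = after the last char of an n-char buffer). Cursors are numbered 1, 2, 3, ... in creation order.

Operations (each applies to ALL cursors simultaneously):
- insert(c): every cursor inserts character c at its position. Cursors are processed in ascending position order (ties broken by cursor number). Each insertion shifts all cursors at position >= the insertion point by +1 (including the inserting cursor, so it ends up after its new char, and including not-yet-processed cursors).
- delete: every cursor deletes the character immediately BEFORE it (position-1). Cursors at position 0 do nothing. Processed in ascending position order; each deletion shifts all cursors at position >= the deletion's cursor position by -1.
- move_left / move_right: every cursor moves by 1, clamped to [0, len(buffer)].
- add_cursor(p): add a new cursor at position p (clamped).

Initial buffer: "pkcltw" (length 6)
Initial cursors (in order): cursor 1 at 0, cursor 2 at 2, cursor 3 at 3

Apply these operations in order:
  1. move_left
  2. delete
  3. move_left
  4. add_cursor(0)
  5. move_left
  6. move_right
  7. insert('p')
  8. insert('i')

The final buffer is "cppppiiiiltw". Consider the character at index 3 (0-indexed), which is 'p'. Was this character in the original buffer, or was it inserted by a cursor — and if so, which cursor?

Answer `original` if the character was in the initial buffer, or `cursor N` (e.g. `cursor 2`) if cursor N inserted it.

After op 1 (move_left): buffer="pkcltw" (len 6), cursors c1@0 c2@1 c3@2, authorship ......
After op 2 (delete): buffer="cltw" (len 4), cursors c1@0 c2@0 c3@0, authorship ....
After op 3 (move_left): buffer="cltw" (len 4), cursors c1@0 c2@0 c3@0, authorship ....
After op 4 (add_cursor(0)): buffer="cltw" (len 4), cursors c1@0 c2@0 c3@0 c4@0, authorship ....
After op 5 (move_left): buffer="cltw" (len 4), cursors c1@0 c2@0 c3@0 c4@0, authorship ....
After op 6 (move_right): buffer="cltw" (len 4), cursors c1@1 c2@1 c3@1 c4@1, authorship ....
After op 7 (insert('p')): buffer="cppppltw" (len 8), cursors c1@5 c2@5 c3@5 c4@5, authorship .1234...
After op 8 (insert('i')): buffer="cppppiiiiltw" (len 12), cursors c1@9 c2@9 c3@9 c4@9, authorship .12341234...
Authorship (.=original, N=cursor N): . 1 2 3 4 1 2 3 4 . . .
Index 3: author = 3

Answer: cursor 3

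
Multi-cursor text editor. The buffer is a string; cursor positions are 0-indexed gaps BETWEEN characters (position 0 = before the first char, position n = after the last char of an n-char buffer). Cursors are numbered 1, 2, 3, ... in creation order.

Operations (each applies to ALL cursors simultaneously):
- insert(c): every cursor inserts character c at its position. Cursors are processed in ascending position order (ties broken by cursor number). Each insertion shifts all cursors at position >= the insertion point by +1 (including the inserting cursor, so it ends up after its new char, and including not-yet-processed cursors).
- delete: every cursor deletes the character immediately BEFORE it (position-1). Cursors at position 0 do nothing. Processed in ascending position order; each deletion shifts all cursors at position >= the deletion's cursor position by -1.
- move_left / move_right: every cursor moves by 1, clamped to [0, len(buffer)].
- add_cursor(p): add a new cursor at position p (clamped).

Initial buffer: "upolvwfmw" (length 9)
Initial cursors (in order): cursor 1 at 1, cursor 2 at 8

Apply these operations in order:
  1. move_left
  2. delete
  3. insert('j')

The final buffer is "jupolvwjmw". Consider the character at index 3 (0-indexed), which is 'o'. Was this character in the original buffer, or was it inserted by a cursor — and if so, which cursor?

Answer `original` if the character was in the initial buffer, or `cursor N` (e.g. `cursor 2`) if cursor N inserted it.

Answer: original

Derivation:
After op 1 (move_left): buffer="upolvwfmw" (len 9), cursors c1@0 c2@7, authorship .........
After op 2 (delete): buffer="upolvwmw" (len 8), cursors c1@0 c2@6, authorship ........
After op 3 (insert('j')): buffer="jupolvwjmw" (len 10), cursors c1@1 c2@8, authorship 1......2..
Authorship (.=original, N=cursor N): 1 . . . . . . 2 . .
Index 3: author = original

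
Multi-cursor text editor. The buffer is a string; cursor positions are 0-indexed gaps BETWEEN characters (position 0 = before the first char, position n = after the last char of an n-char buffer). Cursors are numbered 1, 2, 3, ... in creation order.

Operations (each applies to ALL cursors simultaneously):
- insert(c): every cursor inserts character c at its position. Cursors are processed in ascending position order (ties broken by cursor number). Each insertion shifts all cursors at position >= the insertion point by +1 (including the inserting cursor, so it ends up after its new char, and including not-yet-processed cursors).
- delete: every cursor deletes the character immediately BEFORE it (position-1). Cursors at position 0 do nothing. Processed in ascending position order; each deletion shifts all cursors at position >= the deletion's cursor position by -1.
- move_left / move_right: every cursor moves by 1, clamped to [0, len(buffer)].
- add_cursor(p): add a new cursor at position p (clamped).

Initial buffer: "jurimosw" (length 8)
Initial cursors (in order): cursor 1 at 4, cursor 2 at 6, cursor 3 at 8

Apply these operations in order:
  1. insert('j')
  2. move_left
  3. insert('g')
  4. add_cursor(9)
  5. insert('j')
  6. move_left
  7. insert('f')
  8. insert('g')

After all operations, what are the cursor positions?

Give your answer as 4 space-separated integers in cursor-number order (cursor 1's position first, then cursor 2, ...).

After op 1 (insert('j')): buffer="jurijmojswj" (len 11), cursors c1@5 c2@8 c3@11, authorship ....1..2..3
After op 2 (move_left): buffer="jurijmojswj" (len 11), cursors c1@4 c2@7 c3@10, authorship ....1..2..3
After op 3 (insert('g')): buffer="jurigjmogjswgj" (len 14), cursors c1@5 c2@9 c3@13, authorship ....11..22..33
After op 4 (add_cursor(9)): buffer="jurigjmogjswgj" (len 14), cursors c1@5 c2@9 c4@9 c3@13, authorship ....11..22..33
After op 5 (insert('j')): buffer="jurigjjmogjjjswgjj" (len 18), cursors c1@6 c2@12 c4@12 c3@17, authorship ....111..2242..333
After op 6 (move_left): buffer="jurigjjmogjjjswgjj" (len 18), cursors c1@5 c2@11 c4@11 c3@16, authorship ....111..2242..333
After op 7 (insert('f')): buffer="jurigfjjmogjffjjswgfjj" (len 22), cursors c1@6 c2@14 c4@14 c3@20, authorship ....1111..222442..3333
After op 8 (insert('g')): buffer="jurigfgjjmogjffggjjswgfgjj" (len 26), cursors c1@7 c2@17 c4@17 c3@24, authorship ....11111..22242442..33333

Answer: 7 17 24 17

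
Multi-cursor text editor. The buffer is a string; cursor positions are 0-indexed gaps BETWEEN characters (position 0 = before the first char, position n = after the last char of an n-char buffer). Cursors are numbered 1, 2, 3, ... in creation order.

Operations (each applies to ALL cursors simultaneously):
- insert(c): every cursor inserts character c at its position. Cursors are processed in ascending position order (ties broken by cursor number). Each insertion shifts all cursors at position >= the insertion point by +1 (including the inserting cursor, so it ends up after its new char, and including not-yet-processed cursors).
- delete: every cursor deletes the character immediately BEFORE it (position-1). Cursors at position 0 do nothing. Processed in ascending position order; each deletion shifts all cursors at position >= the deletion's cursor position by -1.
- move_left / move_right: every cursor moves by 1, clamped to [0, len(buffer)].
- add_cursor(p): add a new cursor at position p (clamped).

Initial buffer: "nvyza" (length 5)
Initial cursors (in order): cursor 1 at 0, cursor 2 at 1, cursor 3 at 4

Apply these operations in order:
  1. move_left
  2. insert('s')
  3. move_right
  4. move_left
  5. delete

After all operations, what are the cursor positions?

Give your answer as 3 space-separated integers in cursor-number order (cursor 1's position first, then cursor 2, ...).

Answer: 0 0 3

Derivation:
After op 1 (move_left): buffer="nvyza" (len 5), cursors c1@0 c2@0 c3@3, authorship .....
After op 2 (insert('s')): buffer="ssnvysza" (len 8), cursors c1@2 c2@2 c3@6, authorship 12...3..
After op 3 (move_right): buffer="ssnvysza" (len 8), cursors c1@3 c2@3 c3@7, authorship 12...3..
After op 4 (move_left): buffer="ssnvysza" (len 8), cursors c1@2 c2@2 c3@6, authorship 12...3..
After op 5 (delete): buffer="nvyza" (len 5), cursors c1@0 c2@0 c3@3, authorship .....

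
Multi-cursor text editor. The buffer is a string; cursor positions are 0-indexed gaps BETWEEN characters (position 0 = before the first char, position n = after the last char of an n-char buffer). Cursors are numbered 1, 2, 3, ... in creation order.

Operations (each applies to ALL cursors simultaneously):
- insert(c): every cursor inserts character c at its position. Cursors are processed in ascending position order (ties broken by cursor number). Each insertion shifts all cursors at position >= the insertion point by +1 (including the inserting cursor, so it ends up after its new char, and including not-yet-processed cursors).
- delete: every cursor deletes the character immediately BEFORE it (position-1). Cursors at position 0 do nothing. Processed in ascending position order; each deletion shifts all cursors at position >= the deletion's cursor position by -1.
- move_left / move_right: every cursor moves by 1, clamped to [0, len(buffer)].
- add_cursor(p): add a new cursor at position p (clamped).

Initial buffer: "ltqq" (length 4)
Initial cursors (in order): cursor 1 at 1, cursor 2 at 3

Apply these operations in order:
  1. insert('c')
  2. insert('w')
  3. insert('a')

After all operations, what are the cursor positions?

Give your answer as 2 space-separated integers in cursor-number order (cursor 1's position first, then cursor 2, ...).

After op 1 (insert('c')): buffer="lctqcq" (len 6), cursors c1@2 c2@5, authorship .1..2.
After op 2 (insert('w')): buffer="lcwtqcwq" (len 8), cursors c1@3 c2@7, authorship .11..22.
After op 3 (insert('a')): buffer="lcwatqcwaq" (len 10), cursors c1@4 c2@9, authorship .111..222.

Answer: 4 9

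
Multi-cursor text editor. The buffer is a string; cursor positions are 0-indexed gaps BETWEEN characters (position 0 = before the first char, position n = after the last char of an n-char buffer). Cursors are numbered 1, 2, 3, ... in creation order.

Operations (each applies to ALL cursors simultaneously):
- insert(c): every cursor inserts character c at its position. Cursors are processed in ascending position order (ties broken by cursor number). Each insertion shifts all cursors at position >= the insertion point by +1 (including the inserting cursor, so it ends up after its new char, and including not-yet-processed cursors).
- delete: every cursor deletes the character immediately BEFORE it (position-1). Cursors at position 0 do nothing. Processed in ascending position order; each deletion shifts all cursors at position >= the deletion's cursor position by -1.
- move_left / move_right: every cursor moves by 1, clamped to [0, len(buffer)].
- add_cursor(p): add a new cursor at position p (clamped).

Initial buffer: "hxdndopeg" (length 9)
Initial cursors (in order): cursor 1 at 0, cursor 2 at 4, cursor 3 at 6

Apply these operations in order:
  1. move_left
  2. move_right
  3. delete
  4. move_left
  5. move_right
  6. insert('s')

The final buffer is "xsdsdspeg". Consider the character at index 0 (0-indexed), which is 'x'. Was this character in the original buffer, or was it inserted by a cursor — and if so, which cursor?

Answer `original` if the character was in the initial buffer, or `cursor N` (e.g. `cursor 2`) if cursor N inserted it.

Answer: original

Derivation:
After op 1 (move_left): buffer="hxdndopeg" (len 9), cursors c1@0 c2@3 c3@5, authorship .........
After op 2 (move_right): buffer="hxdndopeg" (len 9), cursors c1@1 c2@4 c3@6, authorship .........
After op 3 (delete): buffer="xddpeg" (len 6), cursors c1@0 c2@2 c3@3, authorship ......
After op 4 (move_left): buffer="xddpeg" (len 6), cursors c1@0 c2@1 c3@2, authorship ......
After op 5 (move_right): buffer="xddpeg" (len 6), cursors c1@1 c2@2 c3@3, authorship ......
After op 6 (insert('s')): buffer="xsdsdspeg" (len 9), cursors c1@2 c2@4 c3@6, authorship .1.2.3...
Authorship (.=original, N=cursor N): . 1 . 2 . 3 . . .
Index 0: author = original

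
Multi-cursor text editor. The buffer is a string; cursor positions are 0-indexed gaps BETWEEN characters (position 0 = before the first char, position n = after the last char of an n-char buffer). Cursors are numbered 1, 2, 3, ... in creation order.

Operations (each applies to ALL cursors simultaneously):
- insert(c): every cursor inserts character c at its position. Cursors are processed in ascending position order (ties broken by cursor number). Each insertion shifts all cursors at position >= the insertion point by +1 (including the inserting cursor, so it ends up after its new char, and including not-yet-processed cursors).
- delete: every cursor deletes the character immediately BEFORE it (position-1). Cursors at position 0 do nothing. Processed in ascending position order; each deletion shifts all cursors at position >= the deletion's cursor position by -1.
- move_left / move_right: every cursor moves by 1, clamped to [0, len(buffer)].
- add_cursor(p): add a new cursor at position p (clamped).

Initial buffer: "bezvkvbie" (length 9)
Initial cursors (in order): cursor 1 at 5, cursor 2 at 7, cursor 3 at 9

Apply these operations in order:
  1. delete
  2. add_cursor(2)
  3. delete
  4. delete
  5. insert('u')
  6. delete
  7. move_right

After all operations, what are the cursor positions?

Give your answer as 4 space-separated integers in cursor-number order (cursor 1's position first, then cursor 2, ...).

Answer: 0 0 0 0

Derivation:
After op 1 (delete): buffer="bezvvi" (len 6), cursors c1@4 c2@5 c3@6, authorship ......
After op 2 (add_cursor(2)): buffer="bezvvi" (len 6), cursors c4@2 c1@4 c2@5 c3@6, authorship ......
After op 3 (delete): buffer="bz" (len 2), cursors c4@1 c1@2 c2@2 c3@2, authorship ..
After op 4 (delete): buffer="" (len 0), cursors c1@0 c2@0 c3@0 c4@0, authorship 
After op 5 (insert('u')): buffer="uuuu" (len 4), cursors c1@4 c2@4 c3@4 c4@4, authorship 1234
After op 6 (delete): buffer="" (len 0), cursors c1@0 c2@0 c3@0 c4@0, authorship 
After op 7 (move_right): buffer="" (len 0), cursors c1@0 c2@0 c3@0 c4@0, authorship 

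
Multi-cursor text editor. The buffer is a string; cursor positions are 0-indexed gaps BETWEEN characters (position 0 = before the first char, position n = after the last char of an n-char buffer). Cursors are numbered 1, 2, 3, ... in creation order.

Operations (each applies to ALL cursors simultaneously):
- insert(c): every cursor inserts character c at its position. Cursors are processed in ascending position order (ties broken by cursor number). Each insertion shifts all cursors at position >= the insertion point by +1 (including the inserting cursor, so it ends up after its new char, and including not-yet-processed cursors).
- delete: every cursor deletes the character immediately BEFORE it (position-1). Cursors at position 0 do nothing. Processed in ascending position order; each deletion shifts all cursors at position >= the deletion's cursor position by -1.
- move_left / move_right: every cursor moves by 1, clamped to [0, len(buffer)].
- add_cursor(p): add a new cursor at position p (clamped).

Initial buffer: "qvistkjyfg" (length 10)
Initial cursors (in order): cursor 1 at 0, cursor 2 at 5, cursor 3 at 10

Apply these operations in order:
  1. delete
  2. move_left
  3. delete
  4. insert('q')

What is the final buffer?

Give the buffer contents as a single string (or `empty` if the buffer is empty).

After op 1 (delete): buffer="qviskjyf" (len 8), cursors c1@0 c2@4 c3@8, authorship ........
After op 2 (move_left): buffer="qviskjyf" (len 8), cursors c1@0 c2@3 c3@7, authorship ........
After op 3 (delete): buffer="qvskjf" (len 6), cursors c1@0 c2@2 c3@5, authorship ......
After op 4 (insert('q')): buffer="qqvqskjqf" (len 9), cursors c1@1 c2@4 c3@8, authorship 1..2...3.

Answer: qqvqskjqf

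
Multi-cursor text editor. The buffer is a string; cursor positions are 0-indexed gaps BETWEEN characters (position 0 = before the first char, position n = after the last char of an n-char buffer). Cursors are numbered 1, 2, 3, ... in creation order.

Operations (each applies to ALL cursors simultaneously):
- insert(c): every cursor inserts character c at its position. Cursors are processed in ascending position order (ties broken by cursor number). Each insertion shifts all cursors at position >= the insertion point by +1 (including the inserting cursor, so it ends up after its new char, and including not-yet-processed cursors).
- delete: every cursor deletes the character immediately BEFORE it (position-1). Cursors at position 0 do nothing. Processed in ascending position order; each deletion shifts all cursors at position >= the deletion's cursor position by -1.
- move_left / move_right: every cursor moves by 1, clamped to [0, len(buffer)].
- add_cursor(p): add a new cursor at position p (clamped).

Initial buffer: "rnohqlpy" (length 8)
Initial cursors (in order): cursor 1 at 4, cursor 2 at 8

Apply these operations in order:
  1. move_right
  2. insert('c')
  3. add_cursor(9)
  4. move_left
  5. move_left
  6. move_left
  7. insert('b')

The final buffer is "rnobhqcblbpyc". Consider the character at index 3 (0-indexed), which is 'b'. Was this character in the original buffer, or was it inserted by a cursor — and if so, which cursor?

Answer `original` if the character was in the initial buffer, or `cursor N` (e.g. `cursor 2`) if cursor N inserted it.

After op 1 (move_right): buffer="rnohqlpy" (len 8), cursors c1@5 c2@8, authorship ........
After op 2 (insert('c')): buffer="rnohqclpyc" (len 10), cursors c1@6 c2@10, authorship .....1...2
After op 3 (add_cursor(9)): buffer="rnohqclpyc" (len 10), cursors c1@6 c3@9 c2@10, authorship .....1...2
After op 4 (move_left): buffer="rnohqclpyc" (len 10), cursors c1@5 c3@8 c2@9, authorship .....1...2
After op 5 (move_left): buffer="rnohqclpyc" (len 10), cursors c1@4 c3@7 c2@8, authorship .....1...2
After op 6 (move_left): buffer="rnohqclpyc" (len 10), cursors c1@3 c3@6 c2@7, authorship .....1...2
After op 7 (insert('b')): buffer="rnobhqcblbpyc" (len 13), cursors c1@4 c3@8 c2@10, authorship ...1..13.2..2
Authorship (.=original, N=cursor N): . . . 1 . . 1 3 . 2 . . 2
Index 3: author = 1

Answer: cursor 1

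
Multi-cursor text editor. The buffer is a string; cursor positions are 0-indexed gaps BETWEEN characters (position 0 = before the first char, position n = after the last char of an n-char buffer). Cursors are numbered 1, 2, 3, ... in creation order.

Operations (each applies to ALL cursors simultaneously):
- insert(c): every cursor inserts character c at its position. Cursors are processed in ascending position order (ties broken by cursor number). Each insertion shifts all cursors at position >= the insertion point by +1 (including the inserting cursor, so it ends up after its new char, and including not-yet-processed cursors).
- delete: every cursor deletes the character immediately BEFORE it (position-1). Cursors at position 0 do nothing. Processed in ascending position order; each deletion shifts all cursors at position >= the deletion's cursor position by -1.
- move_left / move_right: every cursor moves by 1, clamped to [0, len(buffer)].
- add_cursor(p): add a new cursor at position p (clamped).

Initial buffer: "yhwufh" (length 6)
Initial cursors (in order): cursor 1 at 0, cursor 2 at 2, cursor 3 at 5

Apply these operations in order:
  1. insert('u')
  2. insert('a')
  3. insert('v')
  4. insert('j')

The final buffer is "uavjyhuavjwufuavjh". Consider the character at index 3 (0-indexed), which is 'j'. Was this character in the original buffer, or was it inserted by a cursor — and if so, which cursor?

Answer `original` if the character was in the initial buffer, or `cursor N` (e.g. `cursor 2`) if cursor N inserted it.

After op 1 (insert('u')): buffer="uyhuwufuh" (len 9), cursors c1@1 c2@4 c3@8, authorship 1..2...3.
After op 2 (insert('a')): buffer="uayhuawufuah" (len 12), cursors c1@2 c2@6 c3@11, authorship 11..22...33.
After op 3 (insert('v')): buffer="uavyhuavwufuavh" (len 15), cursors c1@3 c2@8 c3@14, authorship 111..222...333.
After op 4 (insert('j')): buffer="uavjyhuavjwufuavjh" (len 18), cursors c1@4 c2@10 c3@17, authorship 1111..2222...3333.
Authorship (.=original, N=cursor N): 1 1 1 1 . . 2 2 2 2 . . . 3 3 3 3 .
Index 3: author = 1

Answer: cursor 1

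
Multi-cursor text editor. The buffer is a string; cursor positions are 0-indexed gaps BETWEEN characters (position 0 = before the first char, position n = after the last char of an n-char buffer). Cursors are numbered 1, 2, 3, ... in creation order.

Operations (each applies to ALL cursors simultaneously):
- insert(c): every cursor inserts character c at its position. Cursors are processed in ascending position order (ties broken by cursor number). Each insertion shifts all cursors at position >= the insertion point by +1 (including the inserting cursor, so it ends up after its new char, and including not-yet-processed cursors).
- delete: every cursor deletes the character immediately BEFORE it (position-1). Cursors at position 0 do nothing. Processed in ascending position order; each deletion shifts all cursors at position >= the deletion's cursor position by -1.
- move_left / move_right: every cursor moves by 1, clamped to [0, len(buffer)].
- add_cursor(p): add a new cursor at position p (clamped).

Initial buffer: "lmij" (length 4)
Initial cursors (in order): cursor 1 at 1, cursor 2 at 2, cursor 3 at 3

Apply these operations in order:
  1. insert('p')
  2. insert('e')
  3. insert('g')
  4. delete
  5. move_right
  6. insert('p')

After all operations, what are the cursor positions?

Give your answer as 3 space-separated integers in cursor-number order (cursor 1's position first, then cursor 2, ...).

After op 1 (insert('p')): buffer="lpmpipj" (len 7), cursors c1@2 c2@4 c3@6, authorship .1.2.3.
After op 2 (insert('e')): buffer="lpempeipej" (len 10), cursors c1@3 c2@6 c3@9, authorship .11.22.33.
After op 3 (insert('g')): buffer="lpegmpegipegj" (len 13), cursors c1@4 c2@8 c3@12, authorship .111.222.333.
After op 4 (delete): buffer="lpempeipej" (len 10), cursors c1@3 c2@6 c3@9, authorship .11.22.33.
After op 5 (move_right): buffer="lpempeipej" (len 10), cursors c1@4 c2@7 c3@10, authorship .11.22.33.
After op 6 (insert('p')): buffer="lpemppeippejp" (len 13), cursors c1@5 c2@9 c3@13, authorship .11.122.233.3

Answer: 5 9 13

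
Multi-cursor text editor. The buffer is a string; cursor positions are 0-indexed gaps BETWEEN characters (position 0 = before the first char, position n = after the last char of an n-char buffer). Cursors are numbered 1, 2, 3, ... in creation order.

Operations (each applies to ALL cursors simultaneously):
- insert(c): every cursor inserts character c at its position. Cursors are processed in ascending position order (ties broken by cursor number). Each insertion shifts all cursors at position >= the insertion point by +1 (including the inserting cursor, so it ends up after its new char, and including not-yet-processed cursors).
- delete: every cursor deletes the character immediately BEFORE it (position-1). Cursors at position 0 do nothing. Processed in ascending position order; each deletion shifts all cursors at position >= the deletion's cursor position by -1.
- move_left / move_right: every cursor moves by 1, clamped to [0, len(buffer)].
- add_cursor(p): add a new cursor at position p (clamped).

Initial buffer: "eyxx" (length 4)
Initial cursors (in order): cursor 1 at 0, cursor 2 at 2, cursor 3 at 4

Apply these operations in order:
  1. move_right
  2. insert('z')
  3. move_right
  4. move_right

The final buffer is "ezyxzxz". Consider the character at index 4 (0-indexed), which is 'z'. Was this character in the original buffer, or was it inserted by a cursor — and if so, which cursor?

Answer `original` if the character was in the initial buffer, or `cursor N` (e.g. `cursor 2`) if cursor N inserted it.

Answer: cursor 2

Derivation:
After op 1 (move_right): buffer="eyxx" (len 4), cursors c1@1 c2@3 c3@4, authorship ....
After op 2 (insert('z')): buffer="ezyxzxz" (len 7), cursors c1@2 c2@5 c3@7, authorship .1..2.3
After op 3 (move_right): buffer="ezyxzxz" (len 7), cursors c1@3 c2@6 c3@7, authorship .1..2.3
After op 4 (move_right): buffer="ezyxzxz" (len 7), cursors c1@4 c2@7 c3@7, authorship .1..2.3
Authorship (.=original, N=cursor N): . 1 . . 2 . 3
Index 4: author = 2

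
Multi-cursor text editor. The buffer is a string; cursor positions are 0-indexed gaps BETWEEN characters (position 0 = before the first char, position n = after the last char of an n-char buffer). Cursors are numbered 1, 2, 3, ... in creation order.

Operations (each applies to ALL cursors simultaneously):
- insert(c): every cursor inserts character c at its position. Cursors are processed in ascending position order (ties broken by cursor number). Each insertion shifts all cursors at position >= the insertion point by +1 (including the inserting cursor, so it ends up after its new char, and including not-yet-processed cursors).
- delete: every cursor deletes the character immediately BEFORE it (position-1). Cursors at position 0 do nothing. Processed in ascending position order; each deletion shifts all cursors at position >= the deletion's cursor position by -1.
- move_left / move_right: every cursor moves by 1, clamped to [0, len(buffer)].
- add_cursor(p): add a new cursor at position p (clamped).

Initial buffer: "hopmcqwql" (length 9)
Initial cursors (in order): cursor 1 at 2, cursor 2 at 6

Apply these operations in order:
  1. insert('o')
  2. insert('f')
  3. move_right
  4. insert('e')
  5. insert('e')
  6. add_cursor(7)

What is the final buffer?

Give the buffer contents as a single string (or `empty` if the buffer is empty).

Answer: hoofpeemcqofweeql

Derivation:
After op 1 (insert('o')): buffer="hoopmcqowql" (len 11), cursors c1@3 c2@8, authorship ..1....2...
After op 2 (insert('f')): buffer="hoofpmcqofwql" (len 13), cursors c1@4 c2@10, authorship ..11....22...
After op 3 (move_right): buffer="hoofpmcqofwql" (len 13), cursors c1@5 c2@11, authorship ..11....22...
After op 4 (insert('e')): buffer="hoofpemcqofweql" (len 15), cursors c1@6 c2@13, authorship ..11.1...22.2..
After op 5 (insert('e')): buffer="hoofpeemcqofweeql" (len 17), cursors c1@7 c2@15, authorship ..11.11...22.22..
After op 6 (add_cursor(7)): buffer="hoofpeemcqofweeql" (len 17), cursors c1@7 c3@7 c2@15, authorship ..11.11...22.22..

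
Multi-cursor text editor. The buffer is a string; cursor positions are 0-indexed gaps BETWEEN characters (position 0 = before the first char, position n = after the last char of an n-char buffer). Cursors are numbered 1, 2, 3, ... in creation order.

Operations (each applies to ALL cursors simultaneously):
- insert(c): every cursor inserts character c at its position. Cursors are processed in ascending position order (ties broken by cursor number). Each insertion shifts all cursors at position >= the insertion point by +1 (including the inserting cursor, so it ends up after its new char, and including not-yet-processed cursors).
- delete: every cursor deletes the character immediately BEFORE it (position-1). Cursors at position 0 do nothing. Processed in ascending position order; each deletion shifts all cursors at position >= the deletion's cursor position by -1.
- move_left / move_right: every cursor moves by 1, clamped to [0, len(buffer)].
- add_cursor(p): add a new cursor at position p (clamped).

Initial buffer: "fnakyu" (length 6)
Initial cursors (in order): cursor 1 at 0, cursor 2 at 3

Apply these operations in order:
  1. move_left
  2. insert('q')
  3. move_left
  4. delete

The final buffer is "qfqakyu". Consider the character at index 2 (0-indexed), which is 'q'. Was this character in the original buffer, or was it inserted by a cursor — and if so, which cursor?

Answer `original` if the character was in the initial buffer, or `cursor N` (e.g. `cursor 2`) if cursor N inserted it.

Answer: cursor 2

Derivation:
After op 1 (move_left): buffer="fnakyu" (len 6), cursors c1@0 c2@2, authorship ......
After op 2 (insert('q')): buffer="qfnqakyu" (len 8), cursors c1@1 c2@4, authorship 1..2....
After op 3 (move_left): buffer="qfnqakyu" (len 8), cursors c1@0 c2@3, authorship 1..2....
After op 4 (delete): buffer="qfqakyu" (len 7), cursors c1@0 c2@2, authorship 1.2....
Authorship (.=original, N=cursor N): 1 . 2 . . . .
Index 2: author = 2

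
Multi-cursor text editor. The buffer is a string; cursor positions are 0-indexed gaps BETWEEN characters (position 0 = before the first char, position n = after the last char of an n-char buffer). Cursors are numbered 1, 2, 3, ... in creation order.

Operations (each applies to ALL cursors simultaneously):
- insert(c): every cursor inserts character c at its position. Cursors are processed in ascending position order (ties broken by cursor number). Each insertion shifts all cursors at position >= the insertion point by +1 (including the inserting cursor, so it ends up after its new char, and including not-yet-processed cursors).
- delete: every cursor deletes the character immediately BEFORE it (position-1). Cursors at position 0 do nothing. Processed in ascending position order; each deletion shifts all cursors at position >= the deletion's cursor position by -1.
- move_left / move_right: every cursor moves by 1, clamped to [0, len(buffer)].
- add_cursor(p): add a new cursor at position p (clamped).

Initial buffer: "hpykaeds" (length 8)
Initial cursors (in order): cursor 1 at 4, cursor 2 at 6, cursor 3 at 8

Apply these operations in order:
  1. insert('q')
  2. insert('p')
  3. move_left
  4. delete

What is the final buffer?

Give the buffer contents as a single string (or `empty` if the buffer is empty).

After op 1 (insert('q')): buffer="hpykqaeqdsq" (len 11), cursors c1@5 c2@8 c3@11, authorship ....1..2..3
After op 2 (insert('p')): buffer="hpykqpaeqpdsqp" (len 14), cursors c1@6 c2@10 c3@14, authorship ....11..22..33
After op 3 (move_left): buffer="hpykqpaeqpdsqp" (len 14), cursors c1@5 c2@9 c3@13, authorship ....11..22..33
After op 4 (delete): buffer="hpykpaepdsp" (len 11), cursors c1@4 c2@7 c3@10, authorship ....1..2..3

Answer: hpykpaepdsp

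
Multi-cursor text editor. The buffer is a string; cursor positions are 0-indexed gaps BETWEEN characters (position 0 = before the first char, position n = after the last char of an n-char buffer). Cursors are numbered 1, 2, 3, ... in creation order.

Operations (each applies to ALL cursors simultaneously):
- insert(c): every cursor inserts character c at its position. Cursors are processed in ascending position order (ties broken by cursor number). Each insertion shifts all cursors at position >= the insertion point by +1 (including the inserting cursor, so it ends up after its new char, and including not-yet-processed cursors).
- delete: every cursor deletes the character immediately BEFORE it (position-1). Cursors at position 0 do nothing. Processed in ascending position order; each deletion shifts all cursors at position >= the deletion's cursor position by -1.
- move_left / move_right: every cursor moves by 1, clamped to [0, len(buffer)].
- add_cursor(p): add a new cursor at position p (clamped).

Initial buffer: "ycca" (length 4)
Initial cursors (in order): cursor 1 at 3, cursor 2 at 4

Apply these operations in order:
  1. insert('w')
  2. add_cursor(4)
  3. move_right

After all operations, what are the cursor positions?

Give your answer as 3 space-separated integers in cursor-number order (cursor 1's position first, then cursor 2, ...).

After op 1 (insert('w')): buffer="yccwaw" (len 6), cursors c1@4 c2@6, authorship ...1.2
After op 2 (add_cursor(4)): buffer="yccwaw" (len 6), cursors c1@4 c3@4 c2@6, authorship ...1.2
After op 3 (move_right): buffer="yccwaw" (len 6), cursors c1@5 c3@5 c2@6, authorship ...1.2

Answer: 5 6 5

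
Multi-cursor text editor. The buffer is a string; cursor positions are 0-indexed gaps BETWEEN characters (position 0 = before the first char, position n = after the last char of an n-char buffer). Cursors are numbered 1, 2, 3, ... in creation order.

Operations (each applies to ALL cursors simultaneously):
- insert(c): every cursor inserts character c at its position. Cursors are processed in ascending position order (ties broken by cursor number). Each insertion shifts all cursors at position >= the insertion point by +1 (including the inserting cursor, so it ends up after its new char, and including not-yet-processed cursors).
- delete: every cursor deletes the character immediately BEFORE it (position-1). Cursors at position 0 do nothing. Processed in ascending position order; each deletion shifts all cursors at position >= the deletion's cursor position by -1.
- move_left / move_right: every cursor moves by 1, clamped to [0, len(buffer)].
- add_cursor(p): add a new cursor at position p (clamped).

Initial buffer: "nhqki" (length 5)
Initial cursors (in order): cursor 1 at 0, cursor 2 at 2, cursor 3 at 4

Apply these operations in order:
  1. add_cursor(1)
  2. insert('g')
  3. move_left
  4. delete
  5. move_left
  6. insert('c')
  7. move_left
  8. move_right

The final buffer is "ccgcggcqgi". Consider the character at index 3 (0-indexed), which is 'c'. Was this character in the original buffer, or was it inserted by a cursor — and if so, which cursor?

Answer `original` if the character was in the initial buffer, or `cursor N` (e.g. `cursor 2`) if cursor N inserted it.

Answer: cursor 2

Derivation:
After op 1 (add_cursor(1)): buffer="nhqki" (len 5), cursors c1@0 c4@1 c2@2 c3@4, authorship .....
After op 2 (insert('g')): buffer="gnghgqkgi" (len 9), cursors c1@1 c4@3 c2@5 c3@8, authorship 1.4.2..3.
After op 3 (move_left): buffer="gnghgqkgi" (len 9), cursors c1@0 c4@2 c2@4 c3@7, authorship 1.4.2..3.
After op 4 (delete): buffer="gggqgi" (len 6), cursors c1@0 c4@1 c2@2 c3@4, authorship 142.3.
After op 5 (move_left): buffer="gggqgi" (len 6), cursors c1@0 c4@0 c2@1 c3@3, authorship 142.3.
After op 6 (insert('c')): buffer="ccgcggcqgi" (len 10), cursors c1@2 c4@2 c2@4 c3@7, authorship 1412423.3.
After op 7 (move_left): buffer="ccgcggcqgi" (len 10), cursors c1@1 c4@1 c2@3 c3@6, authorship 1412423.3.
After op 8 (move_right): buffer="ccgcggcqgi" (len 10), cursors c1@2 c4@2 c2@4 c3@7, authorship 1412423.3.
Authorship (.=original, N=cursor N): 1 4 1 2 4 2 3 . 3 .
Index 3: author = 2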